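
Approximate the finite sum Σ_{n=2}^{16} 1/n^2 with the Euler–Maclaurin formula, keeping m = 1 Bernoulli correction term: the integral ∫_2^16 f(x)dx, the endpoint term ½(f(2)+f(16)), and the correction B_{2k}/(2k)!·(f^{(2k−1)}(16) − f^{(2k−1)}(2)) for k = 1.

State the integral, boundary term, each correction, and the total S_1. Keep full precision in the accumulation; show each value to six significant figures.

S_1 ≈ 0.585246

Integral: ∫_2^16 1/x^2 dx = 0.437500.
Endpoint term: (f(2) + f(16))/2 = (0.250000 + 0.00390625)/2 = 0.126953.
Integral + boundary = 0.564453.
Correction k=1: B_{2}/2! · (f^{(1)}(16) − f^{(1)}(2)) = 1/12 · (-0.000488281 − (-0.250000)) = 0.0207926.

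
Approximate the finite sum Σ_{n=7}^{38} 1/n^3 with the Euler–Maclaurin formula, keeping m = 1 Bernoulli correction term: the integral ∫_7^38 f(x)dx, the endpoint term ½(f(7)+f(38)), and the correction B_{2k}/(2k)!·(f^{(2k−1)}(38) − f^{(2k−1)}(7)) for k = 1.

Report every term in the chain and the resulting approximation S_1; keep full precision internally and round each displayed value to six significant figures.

S_1 ≈ 0.0114287

∫_7^38 1/x^3 dx evaluates to 0.00985782.
½[f(7) + f(38)] = ½[0.00291545 + 1.82242e-05] = 0.00146684.
Running total after boundary: 0.0113247.
k=1: B_{2}/(2)! × [f^{(1)}(38) − f^{(1)}(7)] = 1/12 × (-1.43876e-06 − (-0.00124948)) = 0.000104003.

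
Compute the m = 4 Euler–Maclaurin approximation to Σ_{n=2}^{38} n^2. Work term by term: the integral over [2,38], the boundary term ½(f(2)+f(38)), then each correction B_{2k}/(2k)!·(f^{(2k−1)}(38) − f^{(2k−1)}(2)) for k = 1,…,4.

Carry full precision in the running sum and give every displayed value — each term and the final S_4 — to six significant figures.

S_4 ≈ 19018.0

Integral: ∫_2^38 x^2 dx = 18288.0.
½[f(2) + f(38)] = ½[4.00000 + 1444.00] = 724.000.
So far: 19012.0.
Correction k=1: B_{2}/2! · (f^{(1)}(38) − f^{(1)}(2)) = 1/12 · (76.0000 − 4.00000) = 6.00000.
Partial sum through k=1: 19018.0.
Correction k=2: B_{4}/4! · (f^{(3)}(38) − f^{(3)}(2)) = −1/720 · (0.00000 − 0.00000) = 0.00000.
Partial sum through k=2: 19018.0.
Correction k=3: B_{6}/6! · (f^{(5)}(38) − f^{(5)}(2)) = 1/30240 · (0.00000 − 0.00000) = 0.00000.
Partial sum through k=3: 19018.0.
Correction k=4: B_{8}/8! · (f^{(7)}(38) − f^{(7)}(2)) = −1/1209600 · (0.00000 − 0.00000) = 0.00000.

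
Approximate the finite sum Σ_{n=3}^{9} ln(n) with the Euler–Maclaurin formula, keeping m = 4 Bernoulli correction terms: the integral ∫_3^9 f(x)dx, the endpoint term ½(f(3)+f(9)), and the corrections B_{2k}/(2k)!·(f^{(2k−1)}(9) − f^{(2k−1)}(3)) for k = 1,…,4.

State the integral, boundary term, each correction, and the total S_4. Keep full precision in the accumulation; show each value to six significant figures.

S_4 ≈ 12.1087

∫_3^9 ln(x) dx evaluates to 10.4792.
Boundary: ½(f(3) + f(9)) = ½(1.09861 + 2.19722) = 1.64792.
Running total after boundary: 12.1271.
Correction k=1: B_{2}/2! · (f^{(1)}(9) − f^{(1)}(3)) = 1/12 · (0.111111 − 0.333333) = -0.0185185.
After k=1: 12.1086.
Correction k=2: B_{4}/4! · (f^{(3)}(9) − f^{(3)}(3)) = −1/720 · (0.00274348 − 0.0740741) = 9.90703e-05.
After k=2: 12.1087.
Correction k=3: B_{6}/6! · (f^{(5)}(9) − f^{(5)}(3)) = 1/30240 · (0.000406442 − 0.0987654) = -3.25261e-06.
After k=3: 12.1087.
Correction k=4: B_{8}/8! · (f^{(7)}(9) − f^{(7)}(3)) = −1/1209600 · (0.000150534 − 0.329218) = 2.72047e-07.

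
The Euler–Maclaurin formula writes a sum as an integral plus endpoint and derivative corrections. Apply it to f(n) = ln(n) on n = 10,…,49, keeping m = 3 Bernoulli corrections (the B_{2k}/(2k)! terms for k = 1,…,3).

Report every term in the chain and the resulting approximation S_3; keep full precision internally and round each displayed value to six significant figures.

∫_10^49 ln(x) dx evaluates to 128.673.
Boundary: ½(f(10) + f(49)) = ½(2.30259 + 3.89182) = 3.09720.
Running total after boundary: 131.771.
Order-1 term: 1/12 · (0.0204082 − 0.100000) = -0.00663265.
Partial sum through k=1: 131.764.
Order-2 term: −1/720 · (1.69997e-05 − 0.00200000) = 2.75417e-06.
Partial sum through k=2: 131.764.
Order-3 term: 1/30240 · (8.49632e-08 − 0.000240000) = -7.93370e-09.

S_3 ≈ 131.764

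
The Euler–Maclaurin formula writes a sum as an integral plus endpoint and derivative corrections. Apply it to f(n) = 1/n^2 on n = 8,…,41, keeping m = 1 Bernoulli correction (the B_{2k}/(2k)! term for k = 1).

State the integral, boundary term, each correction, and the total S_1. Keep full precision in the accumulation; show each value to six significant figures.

S_1 ≈ 0.109043

∫_8^41 1/x^2 dx evaluates to 0.100610.
Endpoint term: (f(8) + f(41))/2 = (0.0156250 + 0.000594884)/2 = 0.00810994.
Running total after boundary: 0.108720.
Order-1 term: 1/12 · (-2.90187e-05 − (-0.00390625)) = 0.000323103.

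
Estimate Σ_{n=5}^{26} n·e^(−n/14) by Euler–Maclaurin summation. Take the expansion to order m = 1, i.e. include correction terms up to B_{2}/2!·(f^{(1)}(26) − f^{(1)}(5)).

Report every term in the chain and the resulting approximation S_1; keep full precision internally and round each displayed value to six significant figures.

S_1 ≈ 102.417

∫_5^26 x·e^(−x/14) dx evaluates to 98.6868.
Endpoint term: (f(5) + f(26))/2 = (3.49836 + 4.05907)/2 = 3.77872.
So far: 102.466.
Correction k=1: B_{2}/2! · (f^{(1)}(26) − f^{(1)}(5)) = 1/12 · (-0.133815 − 0.449789) = -0.0486337.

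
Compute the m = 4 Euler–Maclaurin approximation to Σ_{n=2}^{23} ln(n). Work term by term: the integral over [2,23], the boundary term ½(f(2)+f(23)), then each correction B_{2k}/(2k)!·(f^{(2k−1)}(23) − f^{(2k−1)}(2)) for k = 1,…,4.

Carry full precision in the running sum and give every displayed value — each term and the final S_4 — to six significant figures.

S_4 ≈ 51.6067

The integral term ∫_2^23 ln(x) dx = 49.7301.
½[f(2) + f(23)] = ½[0.693147 + 3.13549] = 1.91432.
Integral + boundary = 51.6444.
Correction k=1: B_{2}/2! · (f^{(1)}(23) − f^{(1)}(2)) = 1/12 · (0.0434783 − 0.500000) = -0.0380435.
Partial sum through k=1: 51.6063.
Correction k=2: B_{4}/4! · (f^{(3)}(23) − f^{(3)}(2)) = −1/720 · (0.000164379 − 0.250000) = 0.000346994.
Partial sum through k=2: 51.6067.
Correction k=3: B_{6}/6! · (f^{(5)}(23) − f^{(5)}(2)) = 1/30240 · (3.72883e-06 − 0.750000) = -2.48015e-05.
Partial sum through k=3: 51.6067.
Correction k=4: B_{8}/8! · (f^{(7)}(23) − f^{(7)}(2)) = −1/1209600 · (2.11465e-07 − 5.62500) = 4.65030e-06.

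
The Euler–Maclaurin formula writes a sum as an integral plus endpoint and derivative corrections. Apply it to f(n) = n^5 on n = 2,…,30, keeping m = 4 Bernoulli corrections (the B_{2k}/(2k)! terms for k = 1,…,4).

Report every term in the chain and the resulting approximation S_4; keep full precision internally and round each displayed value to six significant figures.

S_4 ≈ 1.33987e+08

∫_2^30 x^5 dx evaluates to 1.21500e+08.
Endpoint term: (f(2) + f(30))/2 = (32.0000 + 2.43000e+07)/2 = 1.21500e+07.
Running total after boundary: 1.33650e+08.
Order-1 term: 1/12 · (4.05000e+06 − 80.0000) = 337493.
Running total after k=1: 1.33987e+08.
Order-2 term: −1/720 · (54000.0 − 240.000) = -74.6667.
Running total after k=2: 1.33987e+08.
Order-3 term: 1/30240 · (120.000 − 120.000) = 0.00000.
Running total after k=3: 1.33987e+08.
Order-4 term: −1/1209600 · (0.00000 − 0.00000) = 0.00000.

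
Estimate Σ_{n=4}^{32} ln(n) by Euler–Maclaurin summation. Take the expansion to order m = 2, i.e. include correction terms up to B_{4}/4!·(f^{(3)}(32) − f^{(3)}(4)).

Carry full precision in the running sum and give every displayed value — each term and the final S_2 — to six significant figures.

Integral: ∫_4^32 ln(x) dx = 77.3584.
Endpoint term: (f(4) + f(32))/2 = (1.38629 + 3.46574)/2 = 2.42602.
So far: 79.7844.
Order-1 term: 1/12 · (0.0312500 − 0.250000) = -0.0182292.
Running total after k=1: 79.7662.
Order-2 term: −1/720 · (6.10352e-05 − 0.0312500) = 4.33180e-05.

S_2 ≈ 79.7662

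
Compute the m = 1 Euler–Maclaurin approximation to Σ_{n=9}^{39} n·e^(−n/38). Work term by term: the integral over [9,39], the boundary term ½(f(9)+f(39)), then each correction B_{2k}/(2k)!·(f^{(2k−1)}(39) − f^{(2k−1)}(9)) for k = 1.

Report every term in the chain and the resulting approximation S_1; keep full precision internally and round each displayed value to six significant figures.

S_1 ≈ 371.390

∫_9^39 x·e^(−x/38) dx evaluates to 360.903.
½[f(9) + f(39)] = ½[7.10204 + 13.9747] = 10.5384.
Integral + boundary = 371.441.
k=1: B_{2}/(2)! × [f^{(1)}(39) − f^{(1)}(9)] = 1/12 × (-0.00942960 − 0.602220) = -0.0509708.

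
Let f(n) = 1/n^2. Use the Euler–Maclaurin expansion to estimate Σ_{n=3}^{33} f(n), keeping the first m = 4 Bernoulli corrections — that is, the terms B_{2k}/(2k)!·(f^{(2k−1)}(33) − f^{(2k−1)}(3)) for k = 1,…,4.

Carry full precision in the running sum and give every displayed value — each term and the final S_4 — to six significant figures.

S_4 ≈ 0.365085

The integral term ∫_3^33 1/x^2 dx = 0.303030.
Endpoint term: (f(3) + f(33))/2 = (0.111111 + 0.000918274)/2 = 0.0560147.
Running total after boundary: 0.359045.
k=1: B_{2}/(2)! × [f^{(1)}(33) − f^{(1)}(3)] = 1/12 × (-5.56529e-05 − (-0.0740741)) = 0.00616820.
Partial sum through k=1: 0.365213.
k=2: B_{4}/(4)! × [f^{(3)}(33) − f^{(3)}(3)] = −1/720 × (-6.13256e-07 − (-0.0987654)) = -0.000137173.
Partial sum through k=2: 0.365076.
k=3: B_{6}/(6)! × [f^{(5)}(33) − f^{(5)}(3)] = 1/30240 × (-1.68941e-08 − (-0.329218)) = 1.08868e-05.
Partial sum through k=3: 0.365087.
k=4: B_{8}/(8)! × [f^{(7)}(33) − f^{(7)}(3)] = −1/1209600 × (-8.68750e-10 − (-2.04847)) = -1.69351e-06.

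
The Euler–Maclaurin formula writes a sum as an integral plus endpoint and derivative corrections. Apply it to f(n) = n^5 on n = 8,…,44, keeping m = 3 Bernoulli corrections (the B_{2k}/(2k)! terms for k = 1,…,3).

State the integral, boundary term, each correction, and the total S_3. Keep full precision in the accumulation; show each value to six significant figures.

∫_8^44 x^5 dx evaluates to 1.20934e+09.
Endpoint term: (f(8) + f(44))/2 = (32768.0 + 1.64916e+08)/2 = 8.24745e+07.
Running total after boundary: 1.29182e+09.
k=1: B_{2}/(2)! × [f^{(1)}(44) − f^{(1)}(8)] = 1/12 × (1.87405e+07 − 20480.0) = 1.56000e+06.
Partial sum through k=1: 1.29338e+09.
k=2: B_{4}/(4)! × [f^{(3)}(44) − f^{(3)}(8)] = −1/720 × (116160 − 3840.00) = -156.000.
Partial sum through k=2: 1.29338e+09.
k=3: B_{6}/(6)! × [f^{(5)}(44) − f^{(5)}(8)] = 1/30240 × (120.000 − 120.000) = 0.00000.

S_3 ≈ 1.29338e+09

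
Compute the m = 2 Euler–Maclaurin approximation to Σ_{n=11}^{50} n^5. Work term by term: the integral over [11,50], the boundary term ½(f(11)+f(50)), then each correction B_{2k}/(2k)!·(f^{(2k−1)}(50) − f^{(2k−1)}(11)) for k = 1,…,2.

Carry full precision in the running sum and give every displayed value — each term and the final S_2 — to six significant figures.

S_2 ≈ 2.76280e+09

The integral term ∫_11^50 x^5 dx = 2.60387e+09.
Endpoint term: (f(11) + f(50))/2 = (161051 + 3.12500e+08)/2 = 1.56331e+08.
Running total after boundary: 2.76020e+09.
k=1: B_{2}/(2)! × [f^{(1)}(50) − f^{(1)}(11)] = 1/12 × (3.12500e+07 − 73205.0) = 2.59807e+06.
After k=1: 2.76280e+09.
k=2: B_{4}/(4)! × [f^{(3)}(50) − f^{(3)}(11)] = −1/720 × (150000 − 7260.00) = -198.250.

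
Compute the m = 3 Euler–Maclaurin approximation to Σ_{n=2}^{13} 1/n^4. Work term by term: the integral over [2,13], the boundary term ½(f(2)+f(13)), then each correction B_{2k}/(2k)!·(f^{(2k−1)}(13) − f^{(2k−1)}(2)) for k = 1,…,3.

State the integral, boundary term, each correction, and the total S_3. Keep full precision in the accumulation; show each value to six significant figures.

S_3 ≈ 0.0823302

∫_2^13 1/x^4 dx evaluates to 0.0415149.
Boundary: ½(f(2) + f(13)) = ½(0.0625000 + 3.50128e-05) = 0.0312675.
Running total after boundary: 0.0727825.
Order-1 term: 1/12 · (-1.07732e-05 − (-0.125000)) = 0.0104158.
Running total after k=1: 0.0831982.
Order-2 term: −1/720 · (-1.91240e-06 − (-0.937500)) = -0.00130208.
Running total after k=2: 0.0818961.
Order-3 term: 1/30240 · (-6.33693e-07 − (-13.1250)) = 0.000434028.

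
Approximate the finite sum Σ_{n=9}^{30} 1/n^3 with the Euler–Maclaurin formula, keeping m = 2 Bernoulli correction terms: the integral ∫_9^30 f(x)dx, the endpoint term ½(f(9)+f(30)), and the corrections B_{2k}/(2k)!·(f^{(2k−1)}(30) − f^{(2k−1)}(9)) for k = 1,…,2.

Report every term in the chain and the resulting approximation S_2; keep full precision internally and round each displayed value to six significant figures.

S_2 ≈ 0.00635931

The integral term ∫_9^30 1/x^3 dx = 0.00561728.
Boundary: ½(f(9) + f(30)) = ½(0.00137174 + 3.70370e-05) = 0.000704390.
Running total after boundary: 0.00632167.
Order-1 term: 1/12 · (-3.70370e-06 − (-0.000457247)) = 3.77953e-05.
After k=1: 0.00635947.
Order-2 term: −1/720 · (-8.23045e-08 − (-0.000112901)) = -1.56692e-07.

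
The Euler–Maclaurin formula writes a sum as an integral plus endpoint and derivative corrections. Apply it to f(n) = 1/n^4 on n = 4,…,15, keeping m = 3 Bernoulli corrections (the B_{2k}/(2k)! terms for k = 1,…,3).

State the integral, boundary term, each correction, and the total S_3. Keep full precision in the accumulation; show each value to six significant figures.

∫_4^15 1/x^4 dx evaluates to 0.00510957.
Endpoint term: (f(4) + f(15))/2 = (0.00390625 + 1.97531e-05)/2 = 0.00196300.
So far: 0.00707257.
k=1: B_{2}/(2)! × [f^{(1)}(15) − f^{(1)}(4)] = 1/12 × (-5.26749e-06 − (-0.00390625)) = 0.000325082.
After k=1: 0.00739765.
k=2: B_{4}/(4)! × [f^{(3)}(15) − f^{(3)}(4)] = −1/720 × (-7.02332e-07 − (-0.00732422)) = -1.01716e-05.
After k=2: 0.00738748.
k=3: B_{6}/(6)! × [f^{(5)}(15) − f^{(5)}(4)] = 1/30240 × (-1.74803e-07 − (-0.0256348)) = 8.47705e-07.

S_3 ≈ 0.00738833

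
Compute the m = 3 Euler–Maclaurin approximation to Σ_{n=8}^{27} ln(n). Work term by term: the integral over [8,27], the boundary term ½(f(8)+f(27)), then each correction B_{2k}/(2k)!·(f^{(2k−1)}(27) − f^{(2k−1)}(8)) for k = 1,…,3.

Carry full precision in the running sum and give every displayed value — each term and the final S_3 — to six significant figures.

S_3 ≈ 56.0324

The integral term ∫_8^27 ln(x) dx = 53.3521.
½[f(8) + f(27)] = ½[2.07944 + 3.29584] = 2.68764.
So far: 56.0397.
Correction k=1: B_{2}/2! · (f^{(1)}(27) − f^{(1)}(8)) = 1/12 · (0.0370370 − 0.125000) = -0.00733025.
After k=1: 56.0324.
Correction k=2: B_{4}/4! · (f^{(3)}(27) − f^{(3)}(8)) = −1/720 · (0.000101611 − 0.00390625) = 5.28422e-06.
After k=2: 56.0324.
Correction k=3: B_{6}/6! · (f^{(5)}(27) − f^{(5)}(8)) = 1/30240 · (1.67260e-06 − 0.000732422) = -2.41650e-08.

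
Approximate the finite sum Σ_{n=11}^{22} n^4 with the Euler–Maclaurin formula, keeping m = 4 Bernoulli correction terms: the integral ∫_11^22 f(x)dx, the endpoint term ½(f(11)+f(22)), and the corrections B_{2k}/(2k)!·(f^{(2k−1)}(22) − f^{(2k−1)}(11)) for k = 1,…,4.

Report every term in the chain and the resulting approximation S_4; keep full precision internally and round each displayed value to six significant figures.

S_4 ≈ 1.12607e+06

The integral term ∫_11^22 x^4 dx = 998516.
½[f(11) + f(22)] = ½[14641.0 + 234256] = 124448.
Running total after boundary: 1.12296e+06.
Order-1 term: 1/12 · (42592.0 − 5324.00) = 3105.67.
Partial sum through k=1: 1.12607e+06.
Order-2 term: −1/720 · (528.000 − 264.000) = -0.366667.
Partial sum through k=2: 1.12607e+06.
Order-3 term: 1/30240 · (0.00000 − 0.00000) = 0.00000.
Partial sum through k=3: 1.12607e+06.
Order-4 term: −1/1209600 · (0.00000 − 0.00000) = 0.00000.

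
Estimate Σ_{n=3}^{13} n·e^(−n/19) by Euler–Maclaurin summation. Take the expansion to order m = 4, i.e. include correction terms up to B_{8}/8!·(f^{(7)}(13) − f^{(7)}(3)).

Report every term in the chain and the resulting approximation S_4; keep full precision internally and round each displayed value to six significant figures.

The integral term ∫_3^13 x·e^(−x/19) dx = 50.2179.
Boundary: ½(f(3) + f(13)) = ½(2.56182 + 6.55835) = 4.56008.
Integral + boundary = 54.7779.
Order-1 term: 1/12 · (0.159312 − 0.719107) = -0.0466496.
Running total after k=1: 54.7313.
Order-2 term: −1/720 · (0.00323626 − 0.00672295) = 4.84263e-06.
Running total after k=2: 54.7313.
Order-3 term: 1/30240 · (1.67069e-05 − 3.17283e-05) = -4.96738e-10.
Running total after k=3: 54.7313.
Order-4 term: −1/1209600 · (6.77263e-08 − 1.24192e-07) = 4.66817e-14.

S_4 ≈ 54.7313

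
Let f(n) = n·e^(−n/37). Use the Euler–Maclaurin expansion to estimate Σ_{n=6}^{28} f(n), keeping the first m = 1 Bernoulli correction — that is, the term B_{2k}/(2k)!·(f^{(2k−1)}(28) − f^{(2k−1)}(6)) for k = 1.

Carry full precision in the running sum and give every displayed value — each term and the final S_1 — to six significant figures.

S_1 ≈ 233.511

Integral: ∫_6^28 x·e^(−x/37) dx = 224.441.
½[f(6) + f(28)] = ½[5.10182 + 13.1372] = 9.11951.
So far: 233.561.
Order-1 term: 1/12 · (0.114126 − 0.712416) = -0.0498575.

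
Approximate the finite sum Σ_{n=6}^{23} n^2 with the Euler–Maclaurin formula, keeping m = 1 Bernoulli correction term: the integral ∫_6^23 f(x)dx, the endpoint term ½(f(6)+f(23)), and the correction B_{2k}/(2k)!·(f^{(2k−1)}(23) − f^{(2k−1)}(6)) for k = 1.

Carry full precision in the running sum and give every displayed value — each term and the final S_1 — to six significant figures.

Integral: ∫_6^23 x^2 dx = 3983.67.
½[f(6) + f(23)] = ½[36.0000 + 529.000] = 282.500.
Integral + boundary = 4266.17.
k=1: B_{2}/(2)! × [f^{(1)}(23) − f^{(1)}(6)] = 1/12 × (46.0000 − 12.0000) = 2.83333.

S_1 ≈ 4269.00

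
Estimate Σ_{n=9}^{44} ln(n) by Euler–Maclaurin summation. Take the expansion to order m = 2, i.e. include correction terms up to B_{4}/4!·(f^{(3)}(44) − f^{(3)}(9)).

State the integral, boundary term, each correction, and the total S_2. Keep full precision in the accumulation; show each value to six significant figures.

S_2 ≈ 114.713

∫_9^44 ln(x) dx evaluates to 111.729.
½[f(9) + f(44)] = ½[2.19722 + 3.78419] = 2.99071.
Running total after boundary: 114.720.
Order-1 term: 1/12 · (0.0227273 − 0.111111) = -0.00736532.
Partial sum through k=1: 114.713.
Order-2 term: −1/720 · (2.34786e-05 − 0.00274348) = 3.77779e-06.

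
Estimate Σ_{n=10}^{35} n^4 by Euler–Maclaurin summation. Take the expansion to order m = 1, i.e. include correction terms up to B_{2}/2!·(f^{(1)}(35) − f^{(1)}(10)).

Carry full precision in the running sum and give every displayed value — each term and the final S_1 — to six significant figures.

Integral: ∫_10^35 x^4 dx = 1.04844e+07.
Boundary: ½(f(10) + f(35)) = ½(10000.0 + 1.50062e+06) = 755312.
So far: 1.12397e+07.
Order-1 term: 1/12 · (171500 − 4000.00) = 13958.3.

S_1 ≈ 1.12536e+07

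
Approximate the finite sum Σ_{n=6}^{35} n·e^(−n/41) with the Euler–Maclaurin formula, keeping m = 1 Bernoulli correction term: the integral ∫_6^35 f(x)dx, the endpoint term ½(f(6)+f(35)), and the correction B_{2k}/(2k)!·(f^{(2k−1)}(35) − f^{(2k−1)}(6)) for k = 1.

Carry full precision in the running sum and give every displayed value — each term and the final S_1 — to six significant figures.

S_1 ≈ 347.690

Integral: ∫_6^35 x·e^(−x/41) dx = 337.702.
Endpoint term: (f(6) + f(35))/2 = (5.18318 + 14.9049)/2 = 10.0440.
So far: 347.746.
Order-1 term: 1/12 · (0.0623201 − 0.737444) = -0.0562603.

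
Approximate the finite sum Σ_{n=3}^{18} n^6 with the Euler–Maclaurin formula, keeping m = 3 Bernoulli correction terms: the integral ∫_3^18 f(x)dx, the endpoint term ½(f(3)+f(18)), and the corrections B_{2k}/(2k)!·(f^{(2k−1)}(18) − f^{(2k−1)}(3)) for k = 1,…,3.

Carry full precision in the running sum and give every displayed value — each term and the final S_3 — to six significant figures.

The integral term ∫_3^18 x^6 dx = 8.74597e+07.
Boundary: ½(f(3) + f(18)) = ½(729.000 + 3.40122e+07) = 1.70065e+07.
Running total after boundary: 1.04466e+08.
Correction k=1: B_{2}/2! · (f^{(1)}(18) − f^{(1)}(3)) = 1/12 · (1.13374e+07 − 1458.00) = 944662.
Running total after k=1: 1.05411e+08.
Correction k=2: B_{4}/4! · (f^{(3)}(18) − f^{(3)}(3)) = −1/720 · (699840 − 3240.00) = -967.500.
Running total after k=2: 1.05410e+08.
Correction k=3: B_{6}/6! · (f^{(5)}(18) − f^{(5)}(3)) = 1/30240 · (12960.0 − 2160.00) = 0.357143.

S_3 ≈ 1.05410e+08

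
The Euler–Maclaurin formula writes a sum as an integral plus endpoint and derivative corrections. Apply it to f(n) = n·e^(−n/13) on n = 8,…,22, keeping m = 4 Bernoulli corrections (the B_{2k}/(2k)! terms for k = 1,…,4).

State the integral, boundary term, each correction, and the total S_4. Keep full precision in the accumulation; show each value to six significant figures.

The integral term ∫_8^22 x·e^(−x/13) dx = 63.7753.
Boundary: ½(f(8) + f(22)) = ½(4.32346 + 4.05007) = 4.18677.
Running total after boundary: 67.9621.
Order-1 term: 1/12 · (-0.127450 − 0.207859) = -0.0279424.
Partial sum through k=1: 67.9342.
Order-2 term: −1/720 · (0.00142449 − 0.00762559) = 8.61264e-06.
Partial sum through k=2: 67.9342.
Order-3 term: 1/30240 · (2.13202e-05 − 8.29660e-05) = -2.03855e-09.
Partial sum through k=3: 67.9342.
Order-4 term: −1/1209600 · (2.02435e-07 − 7.14853e-07) = 4.23626e-13.

S_4 ≈ 67.9342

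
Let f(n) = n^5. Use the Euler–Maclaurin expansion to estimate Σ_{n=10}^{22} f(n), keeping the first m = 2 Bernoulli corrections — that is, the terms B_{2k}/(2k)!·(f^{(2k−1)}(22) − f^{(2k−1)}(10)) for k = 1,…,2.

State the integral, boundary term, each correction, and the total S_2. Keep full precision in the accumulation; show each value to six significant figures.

S_2 ≈ 2.14502e+07

∫_10^22 x^5 dx evaluates to 1.87300e+07.
Endpoint term: (f(10) + f(22))/2 = (100000 + 5.15363e+06)/2 = 2.62682e+06.
Integral + boundary = 2.13568e+07.
Correction k=1: B_{2}/2! · (f^{(1)}(22) − f^{(1)}(10)) = 1/12 · (1.17128e+06 − 50000.0) = 93440.0.
After k=1: 2.14502e+07.
Correction k=2: B_{4}/4! · (f^{(3)}(22) − f^{(3)}(10)) = −1/720 · (29040.0 − 6000.00) = -32.0000.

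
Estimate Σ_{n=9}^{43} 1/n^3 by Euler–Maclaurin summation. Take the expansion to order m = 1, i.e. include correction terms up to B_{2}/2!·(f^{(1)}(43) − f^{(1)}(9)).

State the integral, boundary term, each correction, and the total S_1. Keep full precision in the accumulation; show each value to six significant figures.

The integral term ∫_9^43 1/x^3 dx = 0.00590242.
Boundary: ½(f(9) + f(43)) = ½(0.00137174 + 1.25775e-05) = 0.000692160.
Integral + boundary = 0.00659458.
Order-1 term: 1/12 · (-8.77501e-07 − (-0.000457247)) = 3.80308e-05.

S_1 ≈ 0.00663261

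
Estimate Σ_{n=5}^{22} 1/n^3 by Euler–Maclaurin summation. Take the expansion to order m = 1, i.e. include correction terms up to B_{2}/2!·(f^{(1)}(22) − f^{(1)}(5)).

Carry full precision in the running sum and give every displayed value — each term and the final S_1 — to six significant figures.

S_1 ≈ 0.0234128

Integral: ∫_5^22 1/x^3 dx = 0.0189669.
Boundary: ½(f(5) + f(22)) = ½(0.00800000 + 9.39144e-05) = 0.00404696.
Running total after boundary: 0.0230139.
k=1: B_{2}/(2)! × [f^{(1)}(22) − f^{(1)}(5)] = 1/12 × (-1.28065e-05 − (-0.00480000)) = 0.000398933.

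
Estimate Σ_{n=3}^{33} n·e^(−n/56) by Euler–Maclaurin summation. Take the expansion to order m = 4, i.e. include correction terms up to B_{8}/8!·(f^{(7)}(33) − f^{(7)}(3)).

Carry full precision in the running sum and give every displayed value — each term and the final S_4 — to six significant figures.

∫_3^33 x·e^(−x/56) dx evaluates to 366.916.
½[f(3) + f(33)] = ½[2.84351 + 18.3059] = 10.5747.
So far: 377.491.
Order-1 term: 1/12 · (0.227833 − 0.897061) = -0.0557690.
After k=1: 377.435.
Order-2 term: −1/720 · (0.000426428 − 0.000890541) = 6.44601e-07.
After k=2: 377.435.
Order-3 term: 1/30240 · (2.48790e-07 − 4.76732e-07) = -7.53774e-12.
After k=3: 377.435.
Order-4 term: −1/1209600 · (1.15307e-10 − 2.13485e-10) = 8.11660e-17.

S_4 ≈ 377.435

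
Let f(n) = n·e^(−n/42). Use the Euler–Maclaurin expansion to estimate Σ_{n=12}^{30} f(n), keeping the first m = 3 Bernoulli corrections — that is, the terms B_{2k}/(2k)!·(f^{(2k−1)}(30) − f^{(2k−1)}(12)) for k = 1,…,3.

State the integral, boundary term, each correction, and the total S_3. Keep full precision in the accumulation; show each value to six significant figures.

S_3 ≈ 235.795

The integral term ∫_12^30 x·e^(−x/42) dx = 223.977.
½[f(12) + f(30)] = ½[9.01773 + 14.6862] = 11.8520.
Integral + boundary = 235.829.
Order-1 term: 1/12 · (0.139869 − 0.536769) = -0.0330750.
Partial sum through k=1: 235.795.
Order-2 term: −1/720 · (0.000634327 − 0.00115631) = 7.24971e-07.
Partial sum through k=2: 235.795.
Order-3 term: 1/30240 · (6.74242e-07 − 1.13850e-06) = -1.53526e-11.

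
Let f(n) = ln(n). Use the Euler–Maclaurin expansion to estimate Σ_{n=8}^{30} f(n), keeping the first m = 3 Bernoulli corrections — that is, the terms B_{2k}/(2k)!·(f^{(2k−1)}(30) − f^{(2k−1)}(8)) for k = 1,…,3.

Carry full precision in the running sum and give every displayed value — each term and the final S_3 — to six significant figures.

∫_8^30 ln(x) dx evaluates to 63.4004.
Endpoint term: (f(8) + f(30))/2 = (2.07944 + 3.40120)/2 = 2.74032.
Integral + boundary = 66.1407.
Correction k=1: B_{2}/2! · (f^{(1)}(30) − f^{(1)}(8)) = 1/12 · (0.0333333 − 0.125000) = -0.00763889.
After k=1: 66.1331.
Correction k=2: B_{4}/4! · (f^{(3)}(30) − f^{(3)}(8)) = −1/720 · (7.40741e-05 − 0.00390625) = 5.32247e-06.
After k=2: 66.1331.
Correction k=3: B_{6}/6! · (f^{(5)}(30) − f^{(5)}(8)) = 1/30240 · (9.87654e-07 − 0.000732422) = -2.41876e-08.

S_3 ≈ 66.1331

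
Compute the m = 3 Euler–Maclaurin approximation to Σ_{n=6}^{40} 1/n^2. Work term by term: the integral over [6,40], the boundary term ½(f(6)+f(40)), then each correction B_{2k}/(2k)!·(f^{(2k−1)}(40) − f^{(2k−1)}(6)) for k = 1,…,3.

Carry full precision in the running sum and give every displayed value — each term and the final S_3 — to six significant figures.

The integral term ∫_6^40 1/x^2 dx = 0.141667.
½[f(6) + f(40)] = ½[0.0277778 + 0.000625000] = 0.0142014.
Running total after boundary: 0.155868.
Order-1 term: 1/12 · (-3.12500e-05 − (-0.00925926)) = 0.000769001.
After k=1: 0.156637.
Order-2 term: −1/720 · (-2.34375e-07 − (-0.00308642)) = -4.28637e-06.
After k=2: 0.156633.
Order-3 term: 1/30240 · (-4.39453e-09 − (-0.00257202)) = 8.50533e-08.

S_3 ≈ 0.156633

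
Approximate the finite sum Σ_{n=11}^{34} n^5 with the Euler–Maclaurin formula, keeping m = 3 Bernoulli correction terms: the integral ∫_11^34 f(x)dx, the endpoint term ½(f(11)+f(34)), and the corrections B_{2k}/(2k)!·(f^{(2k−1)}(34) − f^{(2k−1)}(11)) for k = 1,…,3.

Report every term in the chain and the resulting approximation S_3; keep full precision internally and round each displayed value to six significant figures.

Integral: ∫_11^34 x^5 dx = 2.57172e+08.
Endpoint term: (f(11) + f(34))/2 = (161051 + 4.54354e+07)/2 = 2.27982e+07.
Integral + boundary = 2.79970e+08.
Order-1 term: 1/12 · (6.68168e+06 − 73205.0) = 550706.
After k=1: 2.80521e+08.
Order-2 term: −1/720 · (69360.0 − 7260.00) = -86.2500.
After k=2: 2.80521e+08.
Order-3 term: 1/30240 · (120.000 − 120.000) = 0.00000.

S_3 ≈ 2.80521e+08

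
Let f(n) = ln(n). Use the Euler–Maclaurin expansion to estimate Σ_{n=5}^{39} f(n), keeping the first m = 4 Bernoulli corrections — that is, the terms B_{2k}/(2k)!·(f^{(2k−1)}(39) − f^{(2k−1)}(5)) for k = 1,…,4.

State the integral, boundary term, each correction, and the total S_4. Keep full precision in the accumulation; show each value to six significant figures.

S_4 ≈ 103.454

∫_5^39 ln(x) dx evaluates to 100.832.
Boundary: ½(f(5) + f(39)) = ½(1.60944 + 3.66356) = 2.63650.
So far: 103.468.
k=1: B_{2}/(2)! × [f^{(1)}(39) − f^{(1)}(5)] = 1/12 × (0.0256410 − 0.200000) = -0.0145299.
Running total after k=1: 103.454.
k=2: B_{4}/(4)! × [f^{(3)}(39) − f^{(3)}(5)] = −1/720 × (3.37160e-05 − 0.0160000) = 2.21754e-05.
Running total after k=2: 103.454.
k=3: B_{6}/(6)! × [f^{(5)}(39) − f^{(5)}(5)] = 1/30240 × (2.66004e-07 − 0.00768000) = -2.53959e-07.
Running total after k=3: 103.454.
k=4: B_{8}/(8)! × [f^{(7)}(39) − f^{(7)}(5)] = −1/1209600 × (5.24663e-09 − 0.00921600) = 7.61904e-09.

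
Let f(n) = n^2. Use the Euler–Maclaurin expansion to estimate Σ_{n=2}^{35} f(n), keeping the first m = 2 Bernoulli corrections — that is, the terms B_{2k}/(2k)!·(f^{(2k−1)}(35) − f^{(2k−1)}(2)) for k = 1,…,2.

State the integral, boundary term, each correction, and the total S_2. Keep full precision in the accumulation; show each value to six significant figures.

S_2 ≈ 14909.0

The integral term ∫_2^35 x^2 dx = 14289.0.
Endpoint term: (f(2) + f(35))/2 = (4.00000 + 1225.00)/2 = 614.500.
So far: 14903.5.
Correction k=1: B_{2}/2! · (f^{(1)}(35) − f^{(1)}(2)) = 1/12 · (70.0000 − 4.00000) = 5.50000.
Partial sum through k=1: 14909.0.
Correction k=2: B_{4}/4! · (f^{(3)}(35) − f^{(3)}(2)) = −1/720 · (0.00000 − 0.00000) = 0.00000.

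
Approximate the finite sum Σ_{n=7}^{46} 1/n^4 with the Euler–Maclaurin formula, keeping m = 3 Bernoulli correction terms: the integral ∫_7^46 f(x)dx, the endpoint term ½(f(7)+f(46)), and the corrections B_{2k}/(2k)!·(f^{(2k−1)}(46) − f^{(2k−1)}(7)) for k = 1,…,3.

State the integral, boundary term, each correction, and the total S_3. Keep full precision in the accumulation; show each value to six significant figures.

S_3 ≈ 0.00119639

∫_7^46 1/x^4 dx evaluates to 0.000968393.
Endpoint term: (f(7) + f(46))/2 = (0.000416493 + 2.23341e-07)/2 = 0.000208358.
Running total after boundary: 0.00117675.
Correction k=1: B_{2}/2! · (f^{(1)}(46) − f^{(1)}(7)) = 1/12 · (-1.94210e-08 − (-0.000237996)) = 1.98314e-05.
After k=1: 0.00119658.
Correction k=2: B_{4}/4! · (f^{(3)}(46) − f^{(3)}(7)) = −1/720 · (-2.75345e-10 − (-0.000145712)) = -2.02377e-07.
After k=2: 0.00119638.
Correction k=3: B_{6}/6! · (f^{(5)}(46) − f^{(5)}(7)) = 1/30240 · (-7.28700e-12 − (-0.000166528)) = 5.50687e-09.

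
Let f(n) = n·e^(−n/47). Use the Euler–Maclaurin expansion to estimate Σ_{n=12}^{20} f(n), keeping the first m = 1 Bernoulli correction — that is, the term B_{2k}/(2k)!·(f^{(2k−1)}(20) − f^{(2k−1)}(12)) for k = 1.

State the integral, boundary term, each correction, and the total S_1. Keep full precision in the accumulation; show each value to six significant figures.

S_1 ≈ 101.697

The integral term ∫_12^20 x·e^(−x/47) dx = 90.5315.
Boundary: ½(f(12) + f(20)) = ½(9.29603 + 13.0684) = 11.1822.
So far: 101.714.
k=1: B_{2}/(2)! × [f^{(1)}(20) − f^{(1)}(12)] = 1/12 × (0.375370 − 0.576881) = -0.0167926.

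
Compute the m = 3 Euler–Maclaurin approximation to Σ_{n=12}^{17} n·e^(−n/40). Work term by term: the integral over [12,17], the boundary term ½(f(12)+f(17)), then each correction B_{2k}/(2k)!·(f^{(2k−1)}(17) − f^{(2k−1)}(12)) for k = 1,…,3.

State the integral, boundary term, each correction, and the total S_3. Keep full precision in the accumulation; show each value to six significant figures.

The integral term ∫_12^17 x·e^(−x/40) dx = 50.3068.
½[f(12) + f(17)] = ½[8.88982 + 11.1141] = 10.0020.
So far: 60.3087.
Correction k=1: B_{2}/2! · (f^{(1)}(17) − f^{(1)}(12)) = 1/12 · (0.375918 − 0.518573) = -0.0118879.
Partial sum through k=1: 60.2969.
Correction k=2: B_{4}/4! · (f^{(3)}(17) − f^{(3)}(12)) = −1/720 · (0.00105216 − 0.00125013) = 2.74958e-07.
Partial sum through k=2: 60.2969.
Correction k=3: B_{6}/6! · (f^{(5)}(17) − f^{(5)}(12)) = 1/30240 · (1.16836e-06 − 1.36010e-06) = -6.34054e-12.

S_3 ≈ 60.2969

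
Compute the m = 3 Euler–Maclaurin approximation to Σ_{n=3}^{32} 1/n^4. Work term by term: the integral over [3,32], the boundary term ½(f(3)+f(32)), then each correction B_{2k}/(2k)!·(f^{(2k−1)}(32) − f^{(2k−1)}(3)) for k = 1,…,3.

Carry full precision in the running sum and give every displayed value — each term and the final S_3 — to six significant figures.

∫_3^32 1/x^4 dx evaluates to 0.0123355.
Endpoint term: (f(3) + f(32))/2 = (0.0123457 + 9.53674e-07)/2 = 0.00617332.
Integral + boundary = 0.0185088.
Order-1 term: 1/12 · (-1.19209e-07 − (-0.0164609)) = 0.00137173.
Partial sum through k=1: 0.0198806.
Order-2 term: −1/720 · (-3.49246e-09 − (-0.0548697)) = -7.62079e-05.
Partial sum through k=2: 0.0198043.
Order-3 term: 1/30240 · (-1.90994e-10 − (-0.341411)) = 1.12901e-05.

S_3 ≈ 0.0198156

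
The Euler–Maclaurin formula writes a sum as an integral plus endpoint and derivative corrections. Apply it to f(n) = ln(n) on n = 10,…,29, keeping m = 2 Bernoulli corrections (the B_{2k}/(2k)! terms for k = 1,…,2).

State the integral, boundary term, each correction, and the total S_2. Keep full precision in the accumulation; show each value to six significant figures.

S_2 ≈ 58.4552

∫_10^29 ln(x) dx evaluates to 55.6257.
Boundary: ½(f(10) + f(29)) = ½(2.30259 + 3.36730) = 2.83494.
Running total after boundary: 58.4607.
Correction k=1: B_{2}/2! · (f^{(1)}(29) − f^{(1)}(10)) = 1/12 · (0.0344828 − 0.100000) = -0.00545977.
Running total after k=1: 58.4552.
Correction k=2: B_{4}/4! · (f^{(3)}(29) − f^{(3)}(10)) = −1/720 · (8.20042e-05 − 0.00200000) = 2.66388e-06.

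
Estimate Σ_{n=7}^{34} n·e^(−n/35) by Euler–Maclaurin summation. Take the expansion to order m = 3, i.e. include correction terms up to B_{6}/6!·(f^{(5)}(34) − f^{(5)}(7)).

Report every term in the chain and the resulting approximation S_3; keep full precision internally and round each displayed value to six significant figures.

S_3 ≈ 298.603

The integral term ∫_7^34 x·e^(−x/35) dx = 289.356.
Endpoint term: (f(7) + f(34))/2 = (5.73112 + 12.8704)/2 = 9.30077.
So far: 298.656.
k=1: B_{2}/(2)! × [f^{(1)}(34) − f^{(1)}(7)] = 1/12 × (0.0108155 − 0.654985) = -0.0536808.
After k=1: 298.603.
k=2: B_{4}/(4)! × [f^{(3)}(34) − f^{(3)}(7)] = −1/720 × (0.000626857 − 0.00187138) = 1.72851e-06.
After k=2: 298.603.
k=3: B_{6}/(6)! × [f^{(5)}(34) − f^{(5)}(7)] = 1/30240 × (1.01623e-06 − 2.61885e-06) = -5.29965e-11.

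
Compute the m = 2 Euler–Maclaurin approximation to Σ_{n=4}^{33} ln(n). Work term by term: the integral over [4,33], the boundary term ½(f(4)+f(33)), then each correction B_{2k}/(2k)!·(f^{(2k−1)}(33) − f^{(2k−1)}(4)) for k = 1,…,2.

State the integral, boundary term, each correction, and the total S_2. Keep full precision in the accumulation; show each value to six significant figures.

The integral term ∫_4^33 ln(x) dx = 80.8396.
Endpoint term: (f(4) + f(33))/2 = (1.38629 + 3.49651)/2 = 2.44140.
Running total after boundary: 83.2810.
k=1: B_{2}/(2)! × [f^{(1)}(33) − f^{(1)}(4)] = 1/12 × (0.0303030 − 0.250000) = -0.0183081.
Running total after k=1: 83.2627.
k=2: B_{4}/(4)! × [f^{(3)}(33) − f^{(3)}(4)] = −1/720 × (5.56529e-05 − 0.0312500) = 4.33255e-05.

S_2 ≈ 83.2627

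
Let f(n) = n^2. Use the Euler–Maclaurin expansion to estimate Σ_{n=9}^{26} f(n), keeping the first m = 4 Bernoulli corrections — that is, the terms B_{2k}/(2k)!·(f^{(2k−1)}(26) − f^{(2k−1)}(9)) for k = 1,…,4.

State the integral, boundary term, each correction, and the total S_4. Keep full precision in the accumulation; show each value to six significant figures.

S_4 ≈ 5997.00

Integral: ∫_9^26 x^2 dx = 5615.67.
Endpoint term: (f(9) + f(26))/2 = (81.0000 + 676.000)/2 = 378.500.
Integral + boundary = 5994.17.
Order-1 term: 1/12 · (52.0000 − 18.0000) = 2.83333.
After k=1: 5997.00.
Order-2 term: −1/720 · (0.00000 − 0.00000) = 0.00000.
After k=2: 5997.00.
Order-3 term: 1/30240 · (0.00000 − 0.00000) = 0.00000.
After k=3: 5997.00.
Order-4 term: −1/1209600 · (0.00000 − 0.00000) = 0.00000.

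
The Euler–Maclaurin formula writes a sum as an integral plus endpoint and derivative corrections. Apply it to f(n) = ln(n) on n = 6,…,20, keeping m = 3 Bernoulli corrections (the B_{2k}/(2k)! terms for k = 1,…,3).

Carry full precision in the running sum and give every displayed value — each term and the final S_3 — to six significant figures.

S_3 ≈ 37.5481

Integral: ∫_6^20 ln(x) dx = 35.1641.
½[f(6) + f(20)] = ½[1.79176 + 2.99573] = 2.39375.
So far: 37.5578.
Correction k=1: B_{2}/2! · (f^{(1)}(20) − f^{(1)}(6)) = 1/12 · (0.0500000 − 0.166667) = -0.00972222.
Running total after k=1: 37.5481.
Correction k=2: B_{4}/4! · (f^{(3)}(20) − f^{(3)}(6)) = −1/720 · (0.000250000 − 0.00925926) = 1.25129e-05.
Running total after k=2: 37.5481.
Correction k=3: B_{6}/6! · (f^{(5)}(20) − f^{(5)}(6)) = 1/30240 · (7.50000e-06 − 0.00308642) = -1.01816e-07.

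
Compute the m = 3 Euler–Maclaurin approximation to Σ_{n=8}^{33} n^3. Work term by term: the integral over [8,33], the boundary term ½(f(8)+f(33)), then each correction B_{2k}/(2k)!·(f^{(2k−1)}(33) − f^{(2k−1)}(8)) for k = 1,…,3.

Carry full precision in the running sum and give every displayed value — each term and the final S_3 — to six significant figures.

S_3 ≈ 313937

Integral: ∫_8^33 x^3 dx = 295456.
Boundary: ½(f(8) + f(33)) = ½(512.000 + 35937.0) = 18224.5.
So far: 313681.
Correction k=1: B_{2}/2! · (f^{(1)}(33) − f^{(1)}(8)) = 1/12 · (3267.00 − 192.000) = 256.250.
Partial sum through k=1: 313937.
Correction k=2: B_{4}/4! · (f^{(3)}(33) − f^{(3)}(8)) = −1/720 · (6.00000 − 6.00000) = 0.00000.
Partial sum through k=2: 313937.
Correction k=3: B_{6}/6! · (f^{(5)}(33) − f^{(5)}(8)) = 1/30240 · (0.00000 − 0.00000) = 0.00000.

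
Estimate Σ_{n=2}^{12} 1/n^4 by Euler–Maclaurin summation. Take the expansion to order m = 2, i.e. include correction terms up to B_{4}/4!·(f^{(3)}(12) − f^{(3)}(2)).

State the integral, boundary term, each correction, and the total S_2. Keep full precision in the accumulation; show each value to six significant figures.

Integral: ∫_2^12 1/x^4 dx = 0.0414738.
½[f(2) + f(12)] = ½[0.0625000 + 4.82253e-05] = 0.0312741.
So far: 0.0727479.
Order-1 term: 1/12 · (-1.60751e-05 − (-0.125000)) = 0.0104153.
Partial sum through k=1: 0.0831632.
Order-2 term: −1/720 · (-3.34898e-06 − (-0.937500)) = -0.00130208.

S_2 ≈ 0.0818611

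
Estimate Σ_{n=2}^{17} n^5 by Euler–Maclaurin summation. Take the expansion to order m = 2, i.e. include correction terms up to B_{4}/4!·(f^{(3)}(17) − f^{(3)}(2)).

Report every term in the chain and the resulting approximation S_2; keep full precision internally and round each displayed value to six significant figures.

S_2 ≈ 4.76763e+06

Integral: ∫_2^17 x^5 dx = 4.02292e+06.
Boundary: ½(f(2) + f(17)) = ½(32.0000 + 1.41986e+06) = 709944.
Integral + boundary = 4.73286e+06.
k=1: B_{2}/(2)! × [f^{(1)}(17) − f^{(1)}(2)] = 1/12 × (417605 − 80.0000) = 34793.8.
Partial sum through k=1: 4.76766e+06.
k=2: B_{4}/(4)! × [f^{(3)}(17) − f^{(3)}(2)] = −1/720 × (17340.0 − 240.000) = -23.7500.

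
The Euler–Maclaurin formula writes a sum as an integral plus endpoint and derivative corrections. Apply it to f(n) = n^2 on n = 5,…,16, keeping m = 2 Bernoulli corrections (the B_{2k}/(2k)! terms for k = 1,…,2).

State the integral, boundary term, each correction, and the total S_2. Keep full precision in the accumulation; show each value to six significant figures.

The integral term ∫_5^16 x^2 dx = 1323.67.
½[f(5) + f(16)] = ½[25.0000 + 256.000] = 140.500.
So far: 1464.17.
Order-1 term: 1/12 · (32.0000 − 10.0000) = 1.83333.
After k=1: 1466.00.
Order-2 term: −1/720 · (0.00000 − 0.00000) = 0.00000.

S_2 ≈ 1466.00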